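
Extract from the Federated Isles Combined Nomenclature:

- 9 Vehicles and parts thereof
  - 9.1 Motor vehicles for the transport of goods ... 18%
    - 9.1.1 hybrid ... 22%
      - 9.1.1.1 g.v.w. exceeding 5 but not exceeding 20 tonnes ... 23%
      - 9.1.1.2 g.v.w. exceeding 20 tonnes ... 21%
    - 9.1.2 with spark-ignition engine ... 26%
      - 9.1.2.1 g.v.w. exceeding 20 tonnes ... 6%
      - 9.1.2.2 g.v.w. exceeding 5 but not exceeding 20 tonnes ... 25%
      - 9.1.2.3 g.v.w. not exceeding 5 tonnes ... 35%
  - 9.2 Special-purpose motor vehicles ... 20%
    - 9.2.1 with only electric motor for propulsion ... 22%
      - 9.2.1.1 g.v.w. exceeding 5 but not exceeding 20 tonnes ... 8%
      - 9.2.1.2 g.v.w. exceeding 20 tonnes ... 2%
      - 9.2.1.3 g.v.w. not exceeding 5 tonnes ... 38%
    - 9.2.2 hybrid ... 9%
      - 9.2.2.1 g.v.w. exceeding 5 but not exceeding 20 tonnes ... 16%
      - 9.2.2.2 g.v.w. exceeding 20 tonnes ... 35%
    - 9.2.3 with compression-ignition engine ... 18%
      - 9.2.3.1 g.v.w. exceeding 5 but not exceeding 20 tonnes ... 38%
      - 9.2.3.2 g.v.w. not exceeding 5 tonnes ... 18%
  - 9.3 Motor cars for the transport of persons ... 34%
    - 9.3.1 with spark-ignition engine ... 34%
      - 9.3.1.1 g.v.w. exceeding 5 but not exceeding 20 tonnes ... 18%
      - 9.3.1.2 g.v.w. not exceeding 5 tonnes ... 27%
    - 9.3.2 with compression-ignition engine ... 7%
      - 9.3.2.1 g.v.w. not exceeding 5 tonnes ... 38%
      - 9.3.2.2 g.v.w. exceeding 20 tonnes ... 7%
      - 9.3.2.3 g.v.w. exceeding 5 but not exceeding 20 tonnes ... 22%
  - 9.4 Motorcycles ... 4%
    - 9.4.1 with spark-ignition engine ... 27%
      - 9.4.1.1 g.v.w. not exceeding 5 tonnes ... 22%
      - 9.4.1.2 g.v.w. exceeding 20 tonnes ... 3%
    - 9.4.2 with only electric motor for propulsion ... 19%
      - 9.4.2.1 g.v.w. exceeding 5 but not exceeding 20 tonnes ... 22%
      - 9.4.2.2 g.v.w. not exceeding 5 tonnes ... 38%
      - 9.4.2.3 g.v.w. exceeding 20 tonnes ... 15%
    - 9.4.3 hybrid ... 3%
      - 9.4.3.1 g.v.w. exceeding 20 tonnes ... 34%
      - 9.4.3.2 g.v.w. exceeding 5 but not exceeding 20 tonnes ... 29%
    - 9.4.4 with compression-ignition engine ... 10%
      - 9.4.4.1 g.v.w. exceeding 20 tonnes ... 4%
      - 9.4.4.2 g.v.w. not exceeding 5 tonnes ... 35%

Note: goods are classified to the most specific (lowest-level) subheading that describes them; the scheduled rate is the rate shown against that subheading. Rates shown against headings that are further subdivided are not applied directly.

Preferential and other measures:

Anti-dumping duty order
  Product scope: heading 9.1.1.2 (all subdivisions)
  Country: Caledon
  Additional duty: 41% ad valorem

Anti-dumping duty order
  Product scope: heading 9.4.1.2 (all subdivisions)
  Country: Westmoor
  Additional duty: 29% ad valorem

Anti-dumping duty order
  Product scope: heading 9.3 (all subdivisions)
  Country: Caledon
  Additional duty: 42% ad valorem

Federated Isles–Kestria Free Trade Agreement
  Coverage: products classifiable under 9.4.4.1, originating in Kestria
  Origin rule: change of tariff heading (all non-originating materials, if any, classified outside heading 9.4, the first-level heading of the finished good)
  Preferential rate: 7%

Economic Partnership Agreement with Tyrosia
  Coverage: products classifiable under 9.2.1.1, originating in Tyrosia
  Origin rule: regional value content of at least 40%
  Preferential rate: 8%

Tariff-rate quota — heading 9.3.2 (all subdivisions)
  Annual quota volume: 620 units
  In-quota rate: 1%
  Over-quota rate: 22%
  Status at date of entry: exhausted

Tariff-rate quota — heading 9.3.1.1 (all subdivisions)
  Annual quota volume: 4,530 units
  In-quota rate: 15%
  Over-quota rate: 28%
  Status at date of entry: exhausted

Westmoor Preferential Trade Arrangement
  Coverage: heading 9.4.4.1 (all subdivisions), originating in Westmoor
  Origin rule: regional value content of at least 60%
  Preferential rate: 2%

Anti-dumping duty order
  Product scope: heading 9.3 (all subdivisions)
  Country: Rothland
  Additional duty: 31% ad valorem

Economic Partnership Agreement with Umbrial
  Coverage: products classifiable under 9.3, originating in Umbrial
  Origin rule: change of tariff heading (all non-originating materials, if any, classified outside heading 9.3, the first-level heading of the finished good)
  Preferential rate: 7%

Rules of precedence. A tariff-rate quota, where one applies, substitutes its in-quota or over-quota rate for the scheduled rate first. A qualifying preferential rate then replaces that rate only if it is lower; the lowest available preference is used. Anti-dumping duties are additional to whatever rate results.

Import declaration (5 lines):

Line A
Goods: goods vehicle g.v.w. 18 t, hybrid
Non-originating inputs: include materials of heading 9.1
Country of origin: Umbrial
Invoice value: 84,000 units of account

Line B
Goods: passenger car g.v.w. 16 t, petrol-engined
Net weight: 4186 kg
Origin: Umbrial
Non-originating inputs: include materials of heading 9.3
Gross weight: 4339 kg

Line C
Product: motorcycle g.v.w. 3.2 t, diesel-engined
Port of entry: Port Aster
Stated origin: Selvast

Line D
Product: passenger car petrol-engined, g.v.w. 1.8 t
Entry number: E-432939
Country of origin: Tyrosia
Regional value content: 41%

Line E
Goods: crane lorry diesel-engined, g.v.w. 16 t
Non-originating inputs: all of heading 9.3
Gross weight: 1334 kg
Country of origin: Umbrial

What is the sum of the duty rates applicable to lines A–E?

151%

Line A: goods vehicle → 9.1; hybrid → 9.1.1; g.v.w. 18 t → 9.1.1.1. Scheduled 23%. Umbrial agreement on 9.3: 9.1.1.1 not covered. → 23%.
Line B: passenger car → 9.3; petrol-engined → 9.3.1; g.v.w. 16 t → 9.3.1.1. Scheduled 18%. quota on 9.3.1.1 exhausted → over-quota 28%; Umbrial agreement on 9.3: CTH not met. → 28%.
Line C: motorcycle → 9.4; diesel-engined → 9.4.4; g.v.w. 3.2 t → 9.4.4.2. Scheduled 35%. No special measure applies. → 35%.
Line D: passenger car → 9.3; petrol-engined → 9.3.1; g.v.w. 1.8 t → 9.3.1.2. Scheduled 27%. Tyrosia agreement on 9.2.1.1: 9.3.1.2 not covered. → 27%.
Line E: crane lorry → 9.2; diesel-engined → 9.2.3; g.v.w. 16 t → 9.2.3.1. Scheduled 38%. Umbrial agreement on 9.3: 9.2.3.1 not covered. → 38%.
Sum: 23% + 28% + 35% + 27% + 38% = 151%.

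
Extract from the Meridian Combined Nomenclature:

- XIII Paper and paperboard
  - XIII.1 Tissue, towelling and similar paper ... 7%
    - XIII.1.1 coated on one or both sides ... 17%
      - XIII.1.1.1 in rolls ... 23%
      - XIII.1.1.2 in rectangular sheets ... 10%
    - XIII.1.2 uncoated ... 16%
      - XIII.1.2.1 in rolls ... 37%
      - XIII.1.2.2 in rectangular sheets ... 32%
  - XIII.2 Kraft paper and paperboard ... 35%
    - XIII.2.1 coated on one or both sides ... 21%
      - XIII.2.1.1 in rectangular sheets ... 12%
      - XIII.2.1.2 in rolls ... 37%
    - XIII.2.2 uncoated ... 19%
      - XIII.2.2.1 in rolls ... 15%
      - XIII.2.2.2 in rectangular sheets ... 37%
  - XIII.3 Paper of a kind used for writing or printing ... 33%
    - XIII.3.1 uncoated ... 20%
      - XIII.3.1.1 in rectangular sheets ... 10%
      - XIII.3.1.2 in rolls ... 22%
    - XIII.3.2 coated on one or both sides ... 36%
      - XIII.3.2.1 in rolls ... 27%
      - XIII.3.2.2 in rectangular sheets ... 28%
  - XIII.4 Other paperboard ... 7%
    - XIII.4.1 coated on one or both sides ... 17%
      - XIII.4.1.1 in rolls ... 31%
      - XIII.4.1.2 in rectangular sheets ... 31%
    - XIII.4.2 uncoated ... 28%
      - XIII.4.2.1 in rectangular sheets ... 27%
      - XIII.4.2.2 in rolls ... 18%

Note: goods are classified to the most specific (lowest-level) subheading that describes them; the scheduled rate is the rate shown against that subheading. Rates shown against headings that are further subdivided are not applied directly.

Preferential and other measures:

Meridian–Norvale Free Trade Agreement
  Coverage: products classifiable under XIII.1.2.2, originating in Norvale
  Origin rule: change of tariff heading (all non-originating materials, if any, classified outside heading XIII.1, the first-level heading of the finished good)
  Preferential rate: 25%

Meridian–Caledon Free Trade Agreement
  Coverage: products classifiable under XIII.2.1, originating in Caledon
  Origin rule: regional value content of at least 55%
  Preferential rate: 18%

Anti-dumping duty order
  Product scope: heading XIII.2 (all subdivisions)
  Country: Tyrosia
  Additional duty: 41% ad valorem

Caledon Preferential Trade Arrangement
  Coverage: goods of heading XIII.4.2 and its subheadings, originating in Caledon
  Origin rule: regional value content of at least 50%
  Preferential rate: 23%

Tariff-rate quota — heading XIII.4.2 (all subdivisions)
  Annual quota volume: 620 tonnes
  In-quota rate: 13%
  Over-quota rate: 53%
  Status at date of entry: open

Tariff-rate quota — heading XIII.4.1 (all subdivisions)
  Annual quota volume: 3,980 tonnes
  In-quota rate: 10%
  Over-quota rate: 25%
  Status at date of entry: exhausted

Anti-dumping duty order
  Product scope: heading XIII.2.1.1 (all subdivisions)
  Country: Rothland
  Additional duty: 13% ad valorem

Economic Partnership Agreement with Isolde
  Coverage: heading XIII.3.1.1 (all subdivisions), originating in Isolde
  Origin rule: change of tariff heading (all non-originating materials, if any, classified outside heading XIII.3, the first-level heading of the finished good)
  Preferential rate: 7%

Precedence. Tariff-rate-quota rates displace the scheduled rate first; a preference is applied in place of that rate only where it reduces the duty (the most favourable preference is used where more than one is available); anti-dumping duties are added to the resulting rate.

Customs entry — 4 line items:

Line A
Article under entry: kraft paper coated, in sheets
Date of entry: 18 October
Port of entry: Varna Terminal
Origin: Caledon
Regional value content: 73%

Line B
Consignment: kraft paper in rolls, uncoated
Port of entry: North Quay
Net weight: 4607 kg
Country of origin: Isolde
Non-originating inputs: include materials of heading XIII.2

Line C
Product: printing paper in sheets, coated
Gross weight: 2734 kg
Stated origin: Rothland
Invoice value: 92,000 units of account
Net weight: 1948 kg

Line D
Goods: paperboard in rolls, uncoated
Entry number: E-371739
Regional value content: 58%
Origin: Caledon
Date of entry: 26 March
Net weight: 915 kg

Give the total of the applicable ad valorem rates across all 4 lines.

Line A: kraft paper → XIII.2; coated → XIII.2.1; in sheets → XIII.2.1.1. Scheduled 12%. Caledon agreement on XIII.2.1: RVC ≥ 55% → 18% available; Caledon agreement on XIII.4.2: XIII.2.1.1 not covered; preference 18% not lower than 12% → no reduction. → 12%.
Line B: kraft paper → XIII.2; uncoated → XIII.2.2; in rolls → XIII.2.2.1. Scheduled 15%. Isolde agreement on XIII.3.1.1: XIII.2.2.1 not covered. → 15%.
Line C: printing paper → XIII.3; coated → XIII.3.2; in sheets → XIII.3.2.2. Scheduled 28%. No special measure applies. → 28%.
Line D: paperboard → XIII.4; uncoated → XIII.4.2; in rolls → XIII.4.2.2. Scheduled 18%. quota on XIII.4.2 open → in-quota 13%; Caledon agreement on XIII.2.1: XIII.4.2.2 not covered; Caledon agreement on XIII.4.2: RVC ≥ 50% → 23% available; preference 23% not lower than 13% → no reduction. → 13%.
Sum: 12% + 15% + 28% + 13% = 68%.

68%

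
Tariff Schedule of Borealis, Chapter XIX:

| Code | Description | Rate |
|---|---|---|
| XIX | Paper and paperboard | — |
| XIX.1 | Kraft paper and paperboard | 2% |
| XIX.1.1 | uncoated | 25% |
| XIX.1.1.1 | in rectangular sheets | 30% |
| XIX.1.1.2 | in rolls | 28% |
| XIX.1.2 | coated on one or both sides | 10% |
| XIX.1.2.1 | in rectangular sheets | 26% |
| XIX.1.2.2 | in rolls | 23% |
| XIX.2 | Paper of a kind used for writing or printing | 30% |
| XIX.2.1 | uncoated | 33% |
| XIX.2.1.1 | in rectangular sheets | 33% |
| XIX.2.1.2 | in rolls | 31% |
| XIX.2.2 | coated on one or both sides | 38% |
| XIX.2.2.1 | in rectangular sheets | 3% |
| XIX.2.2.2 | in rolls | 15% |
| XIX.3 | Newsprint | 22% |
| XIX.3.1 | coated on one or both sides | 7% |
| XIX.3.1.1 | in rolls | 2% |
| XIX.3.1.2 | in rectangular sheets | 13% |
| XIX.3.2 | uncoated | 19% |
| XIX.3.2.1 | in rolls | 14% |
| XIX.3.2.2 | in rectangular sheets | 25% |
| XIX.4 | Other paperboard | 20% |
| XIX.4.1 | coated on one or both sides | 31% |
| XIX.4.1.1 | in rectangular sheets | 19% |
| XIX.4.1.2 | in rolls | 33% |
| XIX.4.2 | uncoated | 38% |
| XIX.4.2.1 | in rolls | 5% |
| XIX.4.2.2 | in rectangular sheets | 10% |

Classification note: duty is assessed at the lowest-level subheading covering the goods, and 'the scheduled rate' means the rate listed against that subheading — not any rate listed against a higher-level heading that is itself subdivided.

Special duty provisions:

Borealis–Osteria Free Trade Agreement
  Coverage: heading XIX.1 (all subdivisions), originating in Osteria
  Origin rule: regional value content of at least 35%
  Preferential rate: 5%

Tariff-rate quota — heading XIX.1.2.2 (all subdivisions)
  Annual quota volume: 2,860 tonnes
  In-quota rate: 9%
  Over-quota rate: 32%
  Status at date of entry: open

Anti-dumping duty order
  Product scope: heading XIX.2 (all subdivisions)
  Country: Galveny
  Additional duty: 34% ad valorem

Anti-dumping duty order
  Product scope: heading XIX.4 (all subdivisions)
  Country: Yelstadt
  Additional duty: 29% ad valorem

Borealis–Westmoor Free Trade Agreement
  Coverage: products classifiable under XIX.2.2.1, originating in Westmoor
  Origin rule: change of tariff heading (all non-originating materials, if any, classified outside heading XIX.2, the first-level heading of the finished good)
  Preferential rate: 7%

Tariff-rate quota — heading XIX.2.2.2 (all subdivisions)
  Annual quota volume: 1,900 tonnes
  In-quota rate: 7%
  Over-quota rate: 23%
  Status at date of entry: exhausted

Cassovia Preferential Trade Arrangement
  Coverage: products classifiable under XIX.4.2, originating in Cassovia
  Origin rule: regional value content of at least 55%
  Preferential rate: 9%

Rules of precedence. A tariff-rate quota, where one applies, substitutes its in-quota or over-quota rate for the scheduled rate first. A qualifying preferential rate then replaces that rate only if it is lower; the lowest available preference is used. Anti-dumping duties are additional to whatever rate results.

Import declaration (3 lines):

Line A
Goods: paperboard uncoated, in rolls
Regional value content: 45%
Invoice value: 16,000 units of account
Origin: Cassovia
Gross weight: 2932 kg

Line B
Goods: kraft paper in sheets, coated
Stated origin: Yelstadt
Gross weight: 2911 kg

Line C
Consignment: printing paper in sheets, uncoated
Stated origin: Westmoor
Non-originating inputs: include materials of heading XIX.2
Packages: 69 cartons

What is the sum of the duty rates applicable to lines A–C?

Line A: paperboard → XIX.4; uncoated → XIX.4.2; in rolls → XIX.4.2.1. Scheduled 5%. Cassovia agreement on XIX.4.2: RVC < 55%. → 5%.
Line B: kraft paper → XIX.1; coated → XIX.1.2; in sheets → XIX.1.2.1. Scheduled 26%. No special measure applies. → 26%.
Line C: printing paper → XIX.2; uncoated → XIX.2.1; in sheets → XIX.2.1.1. Scheduled 33%. Westmoor agreement on XIX.2.2.1: XIX.2.1.1 not covered. → 33%.
Sum: 5% + 26% + 33% = 64%.

64%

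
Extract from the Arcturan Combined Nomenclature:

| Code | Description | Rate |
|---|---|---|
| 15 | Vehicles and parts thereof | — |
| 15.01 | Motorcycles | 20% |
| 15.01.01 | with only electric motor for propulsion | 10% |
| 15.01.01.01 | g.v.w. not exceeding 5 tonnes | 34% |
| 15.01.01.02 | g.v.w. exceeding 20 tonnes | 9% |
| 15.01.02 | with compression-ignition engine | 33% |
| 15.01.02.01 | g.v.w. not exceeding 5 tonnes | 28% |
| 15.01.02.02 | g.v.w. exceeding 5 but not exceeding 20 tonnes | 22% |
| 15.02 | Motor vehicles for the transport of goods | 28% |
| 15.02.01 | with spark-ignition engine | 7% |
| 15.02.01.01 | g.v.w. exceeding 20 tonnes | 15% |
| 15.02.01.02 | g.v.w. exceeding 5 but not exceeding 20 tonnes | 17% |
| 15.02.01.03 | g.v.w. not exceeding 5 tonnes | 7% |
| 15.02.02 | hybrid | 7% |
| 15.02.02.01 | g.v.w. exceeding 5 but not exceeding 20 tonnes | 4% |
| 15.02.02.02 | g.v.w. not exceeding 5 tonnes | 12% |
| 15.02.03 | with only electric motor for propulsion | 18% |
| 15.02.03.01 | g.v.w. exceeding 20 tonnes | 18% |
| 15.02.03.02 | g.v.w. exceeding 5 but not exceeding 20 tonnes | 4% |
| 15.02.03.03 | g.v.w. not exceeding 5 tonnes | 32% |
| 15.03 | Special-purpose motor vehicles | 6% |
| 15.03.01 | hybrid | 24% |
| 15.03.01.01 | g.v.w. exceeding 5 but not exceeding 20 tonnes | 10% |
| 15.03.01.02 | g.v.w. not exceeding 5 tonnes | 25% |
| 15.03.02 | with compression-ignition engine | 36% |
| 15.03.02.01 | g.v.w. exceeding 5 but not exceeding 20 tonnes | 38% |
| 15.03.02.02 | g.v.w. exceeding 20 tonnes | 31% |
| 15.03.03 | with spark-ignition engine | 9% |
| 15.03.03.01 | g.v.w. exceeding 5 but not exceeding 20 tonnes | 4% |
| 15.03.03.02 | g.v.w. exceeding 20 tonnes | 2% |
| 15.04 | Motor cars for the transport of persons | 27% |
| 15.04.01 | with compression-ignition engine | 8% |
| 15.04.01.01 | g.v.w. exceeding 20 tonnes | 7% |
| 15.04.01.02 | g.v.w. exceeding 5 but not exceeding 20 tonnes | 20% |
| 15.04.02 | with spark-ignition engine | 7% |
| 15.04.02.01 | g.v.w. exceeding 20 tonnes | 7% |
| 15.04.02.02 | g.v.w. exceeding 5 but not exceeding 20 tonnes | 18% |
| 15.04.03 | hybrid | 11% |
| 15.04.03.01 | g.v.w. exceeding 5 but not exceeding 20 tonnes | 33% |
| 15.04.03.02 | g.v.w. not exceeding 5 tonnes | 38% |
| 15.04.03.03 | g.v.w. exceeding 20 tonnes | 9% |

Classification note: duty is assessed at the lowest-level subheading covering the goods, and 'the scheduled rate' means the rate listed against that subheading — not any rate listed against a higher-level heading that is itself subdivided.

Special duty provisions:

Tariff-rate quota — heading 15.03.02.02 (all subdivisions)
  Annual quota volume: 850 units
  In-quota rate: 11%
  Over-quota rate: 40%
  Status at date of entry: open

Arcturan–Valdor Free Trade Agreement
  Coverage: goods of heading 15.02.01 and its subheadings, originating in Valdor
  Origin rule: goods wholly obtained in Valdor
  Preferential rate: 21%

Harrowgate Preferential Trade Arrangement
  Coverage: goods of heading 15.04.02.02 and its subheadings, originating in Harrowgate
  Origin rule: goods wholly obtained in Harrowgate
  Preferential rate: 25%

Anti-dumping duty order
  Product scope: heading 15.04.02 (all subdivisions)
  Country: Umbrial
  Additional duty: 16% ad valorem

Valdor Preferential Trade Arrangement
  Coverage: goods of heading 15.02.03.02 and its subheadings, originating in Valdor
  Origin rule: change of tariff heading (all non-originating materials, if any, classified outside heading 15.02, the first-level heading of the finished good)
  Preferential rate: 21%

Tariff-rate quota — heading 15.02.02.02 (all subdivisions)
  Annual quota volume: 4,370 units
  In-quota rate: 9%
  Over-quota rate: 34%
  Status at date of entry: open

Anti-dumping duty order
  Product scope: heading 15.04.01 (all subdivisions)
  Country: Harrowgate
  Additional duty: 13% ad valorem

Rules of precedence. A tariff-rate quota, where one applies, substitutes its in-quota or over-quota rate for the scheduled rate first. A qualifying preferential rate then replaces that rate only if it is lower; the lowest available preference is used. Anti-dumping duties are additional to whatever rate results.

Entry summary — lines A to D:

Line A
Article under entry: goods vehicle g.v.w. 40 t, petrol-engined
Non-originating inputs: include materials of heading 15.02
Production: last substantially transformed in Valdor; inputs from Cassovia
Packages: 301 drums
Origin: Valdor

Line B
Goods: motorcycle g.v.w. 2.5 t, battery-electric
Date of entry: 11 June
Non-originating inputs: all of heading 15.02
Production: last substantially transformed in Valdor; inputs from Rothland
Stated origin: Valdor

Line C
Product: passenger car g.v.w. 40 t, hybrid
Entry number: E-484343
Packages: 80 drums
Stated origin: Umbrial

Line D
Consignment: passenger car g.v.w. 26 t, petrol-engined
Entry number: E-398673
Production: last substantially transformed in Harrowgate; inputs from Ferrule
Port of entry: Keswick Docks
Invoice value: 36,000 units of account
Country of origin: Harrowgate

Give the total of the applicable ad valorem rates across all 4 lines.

Line A: goods vehicle → 15.02; petrol-engined → 15.02.01; g.v.w. 40 t → 15.02.01.01. Scheduled 15%. Valdor agreement on 15.02.01: not wholly obtained; Valdor agreement on 15.02.03.02: 15.02.01.01 not covered. → 15%.
Line B: motorcycle → 15.01; battery-electric → 15.01.01; g.v.w. 2.5 t → 15.01.01.01. Scheduled 34%. Valdor agreement on 15.02.01: 15.01.01.01 not covered; Valdor agreement on 15.02.03.02: 15.01.01.01 not covered. → 34%.
Line C: passenger car → 15.04; hybrid → 15.04.03; g.v.w. 40 t → 15.04.03.03. Scheduled 9%. No special measure applies. → 9%.
Line D: passenger car → 15.04; petrol-engined → 15.04.02; g.v.w. 26 t → 15.04.02.01. Scheduled 7%. Harrowgate agreement on 15.04.02.02: 15.04.02.01 not covered. → 7%.
Sum: 15% + 34% + 9% + 7% = 65%.

65%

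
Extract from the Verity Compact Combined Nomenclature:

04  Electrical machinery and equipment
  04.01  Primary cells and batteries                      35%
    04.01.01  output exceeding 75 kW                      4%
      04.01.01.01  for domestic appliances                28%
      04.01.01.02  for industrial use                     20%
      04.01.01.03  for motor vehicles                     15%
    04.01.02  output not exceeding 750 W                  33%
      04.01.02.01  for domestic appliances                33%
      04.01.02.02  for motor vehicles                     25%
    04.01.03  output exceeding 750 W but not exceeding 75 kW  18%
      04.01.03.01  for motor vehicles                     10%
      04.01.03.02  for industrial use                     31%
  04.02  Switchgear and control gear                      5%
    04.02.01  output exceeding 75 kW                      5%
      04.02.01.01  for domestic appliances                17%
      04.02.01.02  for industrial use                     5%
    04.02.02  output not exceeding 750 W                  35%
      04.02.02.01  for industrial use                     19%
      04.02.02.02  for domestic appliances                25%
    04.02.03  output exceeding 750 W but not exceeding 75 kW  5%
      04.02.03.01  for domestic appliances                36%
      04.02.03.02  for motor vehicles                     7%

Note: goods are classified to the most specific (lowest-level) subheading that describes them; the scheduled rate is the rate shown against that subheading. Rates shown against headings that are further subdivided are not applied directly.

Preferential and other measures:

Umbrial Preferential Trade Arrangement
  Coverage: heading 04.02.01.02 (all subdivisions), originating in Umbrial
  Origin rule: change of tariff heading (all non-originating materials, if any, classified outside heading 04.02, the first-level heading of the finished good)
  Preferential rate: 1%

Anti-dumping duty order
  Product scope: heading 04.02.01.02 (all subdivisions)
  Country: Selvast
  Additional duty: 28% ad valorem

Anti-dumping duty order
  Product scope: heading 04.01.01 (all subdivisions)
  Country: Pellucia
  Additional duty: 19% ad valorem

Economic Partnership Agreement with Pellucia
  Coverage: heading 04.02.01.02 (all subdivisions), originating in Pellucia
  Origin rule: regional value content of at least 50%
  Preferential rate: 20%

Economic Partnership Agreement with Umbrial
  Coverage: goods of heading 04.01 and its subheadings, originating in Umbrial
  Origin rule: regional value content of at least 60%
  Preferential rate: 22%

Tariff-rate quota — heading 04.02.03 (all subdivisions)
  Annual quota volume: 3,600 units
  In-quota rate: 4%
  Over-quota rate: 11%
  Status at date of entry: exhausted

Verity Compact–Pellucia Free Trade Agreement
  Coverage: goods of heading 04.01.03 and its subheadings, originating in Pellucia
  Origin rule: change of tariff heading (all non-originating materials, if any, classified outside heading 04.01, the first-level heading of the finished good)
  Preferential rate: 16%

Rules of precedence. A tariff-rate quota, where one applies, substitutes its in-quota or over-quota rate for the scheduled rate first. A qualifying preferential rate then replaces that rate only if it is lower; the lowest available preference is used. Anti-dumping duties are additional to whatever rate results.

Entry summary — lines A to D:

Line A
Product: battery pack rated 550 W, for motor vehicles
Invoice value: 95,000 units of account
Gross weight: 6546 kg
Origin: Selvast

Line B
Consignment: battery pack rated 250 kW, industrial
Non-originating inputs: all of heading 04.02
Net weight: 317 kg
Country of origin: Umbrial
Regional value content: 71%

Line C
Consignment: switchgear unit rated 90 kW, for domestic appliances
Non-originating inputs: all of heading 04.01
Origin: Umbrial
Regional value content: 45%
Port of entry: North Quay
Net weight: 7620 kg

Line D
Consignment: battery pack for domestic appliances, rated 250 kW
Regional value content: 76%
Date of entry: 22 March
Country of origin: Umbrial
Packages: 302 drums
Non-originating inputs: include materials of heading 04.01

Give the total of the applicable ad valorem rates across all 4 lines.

84%

Line A: battery pack → 04.01; rated 550 W → 04.01.02; for motor vehicles → 04.01.02.02. Scheduled 25%. No special measure applies. → 25%.
Line B: battery pack → 04.01; rated 250 kW → 04.01.01; industrial → 04.01.01.02. Scheduled 20%. Umbrial agreement on 04.02.01.02: 04.01.01.02 not covered; Umbrial agreement on 04.01: RVC ≥ 60% → 22% available; preference 22% not lower than 20% → no reduction. → 20%.
Line C: switchgear unit → 04.02; rated 90 kW → 04.02.01; for domestic appliances → 04.02.01.01. Scheduled 17%. Umbrial agreement on 04.02.01.02: 04.02.01.01 not covered; Umbrial agreement on 04.01: 04.02.01.01 not covered. → 17%.
Line D: battery pack → 04.01; rated 250 kW → 04.01.01; for domestic appliances → 04.01.01.01. Scheduled 28%. Umbrial agreement on 04.02.01.02: 04.01.01.01 not covered; Umbrial agreement on 04.01: RVC ≥ 60% → 22% available; preferential 22%. → 22%.
Sum: 25% + 20% + 17% + 22% = 84%.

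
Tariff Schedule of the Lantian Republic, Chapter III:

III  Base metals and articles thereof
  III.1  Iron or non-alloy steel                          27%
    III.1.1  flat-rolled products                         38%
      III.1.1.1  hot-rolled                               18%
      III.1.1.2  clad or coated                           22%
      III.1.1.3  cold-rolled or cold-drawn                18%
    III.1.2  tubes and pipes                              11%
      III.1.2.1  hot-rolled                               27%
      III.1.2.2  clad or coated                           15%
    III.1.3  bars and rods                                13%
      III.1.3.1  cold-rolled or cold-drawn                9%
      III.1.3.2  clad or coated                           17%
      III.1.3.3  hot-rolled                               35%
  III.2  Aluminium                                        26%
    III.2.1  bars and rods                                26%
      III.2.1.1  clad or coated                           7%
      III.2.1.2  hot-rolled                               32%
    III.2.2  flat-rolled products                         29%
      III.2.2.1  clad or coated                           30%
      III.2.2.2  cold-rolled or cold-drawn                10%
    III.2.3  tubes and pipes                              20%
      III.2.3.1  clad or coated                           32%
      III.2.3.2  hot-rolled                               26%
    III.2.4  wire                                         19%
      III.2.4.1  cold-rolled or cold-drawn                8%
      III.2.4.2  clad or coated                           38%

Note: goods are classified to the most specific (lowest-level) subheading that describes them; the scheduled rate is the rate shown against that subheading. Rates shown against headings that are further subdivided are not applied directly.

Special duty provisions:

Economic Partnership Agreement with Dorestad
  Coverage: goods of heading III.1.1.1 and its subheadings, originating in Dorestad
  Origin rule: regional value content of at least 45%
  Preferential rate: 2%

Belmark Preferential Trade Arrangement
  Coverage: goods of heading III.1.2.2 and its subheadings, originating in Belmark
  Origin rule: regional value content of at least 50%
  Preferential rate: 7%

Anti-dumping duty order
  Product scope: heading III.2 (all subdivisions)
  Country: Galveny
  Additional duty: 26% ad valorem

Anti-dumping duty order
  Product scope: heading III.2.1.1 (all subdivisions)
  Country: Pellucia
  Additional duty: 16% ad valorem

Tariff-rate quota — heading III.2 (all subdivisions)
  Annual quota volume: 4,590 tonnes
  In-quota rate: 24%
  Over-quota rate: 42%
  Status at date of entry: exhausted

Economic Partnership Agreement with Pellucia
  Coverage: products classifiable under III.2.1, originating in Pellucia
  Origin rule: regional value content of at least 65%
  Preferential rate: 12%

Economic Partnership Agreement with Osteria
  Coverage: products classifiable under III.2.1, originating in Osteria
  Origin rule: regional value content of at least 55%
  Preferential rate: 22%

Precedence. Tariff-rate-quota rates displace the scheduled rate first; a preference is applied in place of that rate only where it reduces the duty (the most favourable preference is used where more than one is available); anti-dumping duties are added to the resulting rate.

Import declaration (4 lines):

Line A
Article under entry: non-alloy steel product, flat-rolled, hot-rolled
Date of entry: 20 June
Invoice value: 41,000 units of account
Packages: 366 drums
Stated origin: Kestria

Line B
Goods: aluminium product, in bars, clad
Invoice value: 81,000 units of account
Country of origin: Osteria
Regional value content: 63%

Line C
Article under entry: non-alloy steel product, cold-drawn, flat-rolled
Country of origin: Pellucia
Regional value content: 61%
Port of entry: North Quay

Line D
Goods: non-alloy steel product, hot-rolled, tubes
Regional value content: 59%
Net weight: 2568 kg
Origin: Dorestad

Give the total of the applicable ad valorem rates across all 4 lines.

Line A: non-alloy steel → III.1; flat-rolled → III.1.1; hot-rolled → III.1.1.1. Scheduled 18%. No special measure applies. → 18%.
Line B: aluminium → III.2; in bars → III.2.1; clad → III.2.1.1. Scheduled 7%. quota on III.2 exhausted → over-quota 42%; Osteria agreement on III.2.1: RVC ≥ 55% → 22% available; preferential 22%. → 22%.
Line C: non-alloy steel → III.1; flat-rolled → III.1.1; cold-drawn → III.1.1.3. Scheduled 18%. Pellucia agreement on III.2.1: III.1.1.3 not covered. → 18%.
Line D: non-alloy steel → III.1; tubes → III.1.2; hot-rolled → III.1.2.1. Scheduled 27%. Dorestad agreement on III.1.1.1: III.1.2.1 not covered. → 27%.
Sum: 18% + 22% + 18% + 27% = 85%.

85%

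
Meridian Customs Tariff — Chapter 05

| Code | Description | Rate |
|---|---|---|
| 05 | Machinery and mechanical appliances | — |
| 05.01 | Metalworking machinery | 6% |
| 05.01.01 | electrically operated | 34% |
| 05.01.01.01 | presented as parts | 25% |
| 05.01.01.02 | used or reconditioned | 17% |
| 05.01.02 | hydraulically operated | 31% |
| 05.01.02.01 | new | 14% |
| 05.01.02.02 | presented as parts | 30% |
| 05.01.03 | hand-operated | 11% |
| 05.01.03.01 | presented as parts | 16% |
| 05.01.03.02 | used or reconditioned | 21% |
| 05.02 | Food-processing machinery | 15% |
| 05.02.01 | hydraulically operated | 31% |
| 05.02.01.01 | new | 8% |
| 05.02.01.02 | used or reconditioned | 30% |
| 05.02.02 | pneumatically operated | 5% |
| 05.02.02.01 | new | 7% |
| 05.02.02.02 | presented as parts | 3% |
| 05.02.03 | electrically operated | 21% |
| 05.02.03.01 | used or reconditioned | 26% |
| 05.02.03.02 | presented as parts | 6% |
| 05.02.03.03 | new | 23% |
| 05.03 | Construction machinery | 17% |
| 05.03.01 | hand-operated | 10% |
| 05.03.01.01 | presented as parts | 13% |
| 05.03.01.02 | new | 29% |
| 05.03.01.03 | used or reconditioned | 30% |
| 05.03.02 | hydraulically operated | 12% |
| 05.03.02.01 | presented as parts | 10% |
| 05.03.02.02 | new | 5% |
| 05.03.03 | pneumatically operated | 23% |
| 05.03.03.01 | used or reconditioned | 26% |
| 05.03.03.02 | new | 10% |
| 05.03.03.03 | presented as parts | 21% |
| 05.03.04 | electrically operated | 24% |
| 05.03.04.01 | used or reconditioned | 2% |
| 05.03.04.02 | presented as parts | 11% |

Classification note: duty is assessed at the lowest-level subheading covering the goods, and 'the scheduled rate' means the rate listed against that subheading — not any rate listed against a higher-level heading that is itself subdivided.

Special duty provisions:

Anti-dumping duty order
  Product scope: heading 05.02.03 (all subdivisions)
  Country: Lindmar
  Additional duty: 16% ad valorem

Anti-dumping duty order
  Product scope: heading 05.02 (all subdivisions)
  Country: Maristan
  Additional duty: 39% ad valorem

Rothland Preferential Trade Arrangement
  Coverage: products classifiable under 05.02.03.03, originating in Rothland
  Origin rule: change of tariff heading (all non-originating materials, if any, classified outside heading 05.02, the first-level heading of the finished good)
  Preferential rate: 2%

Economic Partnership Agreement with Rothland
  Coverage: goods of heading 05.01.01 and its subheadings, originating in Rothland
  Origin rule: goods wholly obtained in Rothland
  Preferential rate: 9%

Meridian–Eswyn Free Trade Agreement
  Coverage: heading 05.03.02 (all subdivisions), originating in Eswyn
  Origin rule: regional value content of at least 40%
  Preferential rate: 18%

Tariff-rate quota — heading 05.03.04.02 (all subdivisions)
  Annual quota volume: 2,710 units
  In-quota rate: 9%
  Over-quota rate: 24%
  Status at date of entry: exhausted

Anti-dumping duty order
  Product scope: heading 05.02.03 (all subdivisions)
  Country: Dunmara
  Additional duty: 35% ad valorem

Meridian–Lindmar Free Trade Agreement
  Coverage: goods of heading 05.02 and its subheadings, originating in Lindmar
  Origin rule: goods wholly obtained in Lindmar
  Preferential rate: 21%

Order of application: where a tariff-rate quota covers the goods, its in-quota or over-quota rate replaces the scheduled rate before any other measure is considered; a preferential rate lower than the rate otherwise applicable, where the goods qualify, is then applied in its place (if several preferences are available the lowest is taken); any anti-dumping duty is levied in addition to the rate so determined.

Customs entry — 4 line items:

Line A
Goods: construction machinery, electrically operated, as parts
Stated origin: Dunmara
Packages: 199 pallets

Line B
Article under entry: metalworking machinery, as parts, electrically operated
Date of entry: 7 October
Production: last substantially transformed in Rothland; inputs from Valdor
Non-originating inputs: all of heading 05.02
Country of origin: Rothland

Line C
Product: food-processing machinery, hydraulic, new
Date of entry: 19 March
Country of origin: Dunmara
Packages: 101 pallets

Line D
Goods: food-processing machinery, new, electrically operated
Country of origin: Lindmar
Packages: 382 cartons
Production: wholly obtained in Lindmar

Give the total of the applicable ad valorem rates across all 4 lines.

Line A: construction → 05.03; electrically operated → 05.03.04; as parts → 05.03.04.02. Scheduled 11%. quota on 05.03.04.02 exhausted → over-quota 24%. → 24%.
Line B: metalworking → 05.01; electrically operated → 05.01.01; as parts → 05.01.01.01. Scheduled 25%. Rothland agreement on 05.02.03.03: 05.01.01.01 not covered; Rothland agreement on 05.01.01: not wholly obtained. → 25%.
Line C: food-processing → 05.02; hydraulic → 05.02.01; new → 05.02.01.01. Scheduled 8%. No special measure applies. → 8%.
Line D: food-processing → 05.02; electrically operated → 05.02.03; new → 05.02.03.03. Scheduled 23%. Lindmar agreement on 05.02: wholly obtained → 21% available; preferential 21%; anti-dumping (Lindmar, 05.02.03): +16%; total 21% + 16% = 37%. → 37%.
Sum: 24% + 25% + 8% + 37% = 94%.

94%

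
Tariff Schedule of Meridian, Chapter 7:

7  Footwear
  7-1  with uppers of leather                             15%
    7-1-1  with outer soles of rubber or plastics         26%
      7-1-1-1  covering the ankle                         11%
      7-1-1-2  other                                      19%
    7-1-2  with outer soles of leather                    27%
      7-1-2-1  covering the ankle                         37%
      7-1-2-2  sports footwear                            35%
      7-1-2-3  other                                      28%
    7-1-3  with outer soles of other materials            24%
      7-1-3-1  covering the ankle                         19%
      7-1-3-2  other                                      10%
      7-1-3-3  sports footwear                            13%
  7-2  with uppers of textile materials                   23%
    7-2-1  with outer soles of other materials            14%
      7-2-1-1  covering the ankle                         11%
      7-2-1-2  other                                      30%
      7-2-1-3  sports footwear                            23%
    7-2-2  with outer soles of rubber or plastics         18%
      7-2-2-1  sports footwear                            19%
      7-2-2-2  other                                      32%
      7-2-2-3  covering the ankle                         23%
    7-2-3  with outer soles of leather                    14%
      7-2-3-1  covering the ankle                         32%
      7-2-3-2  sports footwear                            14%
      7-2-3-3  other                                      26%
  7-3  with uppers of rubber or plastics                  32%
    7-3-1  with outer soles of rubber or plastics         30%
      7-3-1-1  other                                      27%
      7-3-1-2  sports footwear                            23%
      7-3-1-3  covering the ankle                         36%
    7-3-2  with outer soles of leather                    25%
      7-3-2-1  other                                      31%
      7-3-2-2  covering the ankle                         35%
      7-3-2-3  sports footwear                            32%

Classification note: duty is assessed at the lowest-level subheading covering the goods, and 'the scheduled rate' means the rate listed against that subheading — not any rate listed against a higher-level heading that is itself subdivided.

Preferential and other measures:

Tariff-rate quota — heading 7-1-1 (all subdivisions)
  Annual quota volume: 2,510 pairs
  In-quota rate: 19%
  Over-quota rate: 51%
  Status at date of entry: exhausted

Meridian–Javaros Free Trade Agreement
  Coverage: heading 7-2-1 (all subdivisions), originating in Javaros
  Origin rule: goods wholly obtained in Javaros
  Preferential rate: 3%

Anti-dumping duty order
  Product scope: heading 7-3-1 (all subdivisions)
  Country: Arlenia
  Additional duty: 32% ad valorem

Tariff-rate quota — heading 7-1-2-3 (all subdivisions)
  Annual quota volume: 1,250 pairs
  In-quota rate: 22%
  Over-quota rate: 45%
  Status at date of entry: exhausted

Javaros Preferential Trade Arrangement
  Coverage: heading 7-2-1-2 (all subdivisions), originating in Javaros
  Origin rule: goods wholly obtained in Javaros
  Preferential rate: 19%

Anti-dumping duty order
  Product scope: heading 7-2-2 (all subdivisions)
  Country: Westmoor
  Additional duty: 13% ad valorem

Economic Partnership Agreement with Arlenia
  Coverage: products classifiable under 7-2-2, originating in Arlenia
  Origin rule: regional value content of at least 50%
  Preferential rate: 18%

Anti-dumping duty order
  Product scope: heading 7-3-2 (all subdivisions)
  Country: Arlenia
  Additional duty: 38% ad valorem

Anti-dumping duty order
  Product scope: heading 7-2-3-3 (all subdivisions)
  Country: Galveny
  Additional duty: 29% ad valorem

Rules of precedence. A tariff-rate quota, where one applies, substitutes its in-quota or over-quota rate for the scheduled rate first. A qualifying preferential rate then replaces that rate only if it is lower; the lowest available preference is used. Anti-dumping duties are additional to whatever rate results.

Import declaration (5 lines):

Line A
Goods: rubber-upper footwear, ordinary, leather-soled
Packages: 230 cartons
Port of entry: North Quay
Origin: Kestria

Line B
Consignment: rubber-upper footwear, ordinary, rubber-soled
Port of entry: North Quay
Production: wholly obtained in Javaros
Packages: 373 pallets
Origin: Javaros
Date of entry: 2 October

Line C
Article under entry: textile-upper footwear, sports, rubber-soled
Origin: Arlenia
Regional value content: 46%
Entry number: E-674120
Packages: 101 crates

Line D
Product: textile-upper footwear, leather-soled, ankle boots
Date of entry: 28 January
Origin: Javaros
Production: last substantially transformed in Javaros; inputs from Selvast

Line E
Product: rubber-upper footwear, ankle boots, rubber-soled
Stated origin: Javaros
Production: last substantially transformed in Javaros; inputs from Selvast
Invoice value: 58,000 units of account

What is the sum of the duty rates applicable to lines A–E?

Line A: rubber-upper → 7-3; leather-soled → 7-3-2; ordinary → 7-3-2-1. Scheduled 31%. No special measure applies. → 31%.
Line B: rubber-upper → 7-3; rubber-soled → 7-3-1; ordinary → 7-3-1-1. Scheduled 27%. Javaros agreement on 7-2-1: 7-3-1-1 not covered; Javaros agreement on 7-2-1-2: 7-3-1-1 not covered. → 27%.
Line C: textile-upper → 7-2; rubber-soled → 7-2-2; sports → 7-2-2-1. Scheduled 19%. Arlenia agreement on 7-2-2: RVC < 50%. → 19%.
Line D: textile-upper → 7-2; leather-soled → 7-2-3; ankle boots → 7-2-3-1. Scheduled 32%. Javaros agreement on 7-2-1: 7-2-3-1 not covered; Javaros agreement on 7-2-1-2: 7-2-3-1 not covered. → 32%.
Line E: rubber-upper → 7-3; rubber-soled → 7-3-1; ankle boots → 7-3-1-3. Scheduled 36%. Javaros agreement on 7-2-1: 7-3-1-3 not covered; Javaros agreement on 7-2-1-2: 7-3-1-3 not covered. → 36%.
Sum: 31% + 27% + 19% + 32% + 36% = 145%.

145%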